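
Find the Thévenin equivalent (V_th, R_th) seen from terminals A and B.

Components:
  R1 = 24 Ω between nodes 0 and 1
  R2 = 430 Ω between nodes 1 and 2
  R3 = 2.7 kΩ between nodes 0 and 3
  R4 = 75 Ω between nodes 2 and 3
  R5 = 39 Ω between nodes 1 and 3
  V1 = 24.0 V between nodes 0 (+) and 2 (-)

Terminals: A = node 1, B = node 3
Step 1 — V_th is the open-circuit voltage V_A - V_B (nothing connected across the terminals).
Nodal analysis, taking node 2 as the 0 V reference.
Source V1 fixes V_0 = 24 V.
KCL at each unknown node (sum of currents leaving = 0; resistances in Ω):
  Node 1: (V_1 - 24)/24 + (V_1 - 0)/430 + (V_1 - V_3)/39 = 0
  Node 3: (V_3 - 24)/2700 + (V_3 - 0)/75 + (V_3 - V_1)/39 = 0
Collecting terms (coefficients in siemens):
  0.06963·V_1 - 0.02564·V_3 = 1
  0.03934·V_3 - 0.02564·V_1 = 0.008889
Determinant D = (0.06963)(0.03934) - (-0.02564)(-0.02564) = 0.002082
V_1 = [(1)(0.03934) - (-0.02564)(0.008889)]/D = 19 V
V_3 = [(0.06963)(0.008889) - (1)(-0.02564)]/D = 12.61 V
V_th = V_1 - V_3 = 19 - 12.61 = 6.393 V
Step 2 — R_th: zero the source — replace V1 by a short circuit (node 2 merges into node 0) — and find the resistance seen between A (node 1) and B (node 3).
Reduce the network between node 1 (A) and node 3 (B) by series/parallel combination:
  Rp1 = R1 ‖ R2 (parallel, both between nodes 0 and 1) = 1/(1/24 + 1/430) = 22.73 Ω
  Rp2 = R3 ‖ R4 (parallel, both between nodes 0 and 3) = 1/(1/2700 + 1/75) = 72.97 Ω
  Rs1 = Rp1 + Rp2 (series, joined only at node 0) = 22.73 + 72.97 = 95.7 Ω
  Rp3 = R5 ‖ Rs1 (parallel, both between nodes 1 and 3) = 1/(1/39 + 1/95.7) = 27.71 Ω
R_th = 27.71 Ω

Final answer: V_th = 6.393 V, R_th = 27.71 Ω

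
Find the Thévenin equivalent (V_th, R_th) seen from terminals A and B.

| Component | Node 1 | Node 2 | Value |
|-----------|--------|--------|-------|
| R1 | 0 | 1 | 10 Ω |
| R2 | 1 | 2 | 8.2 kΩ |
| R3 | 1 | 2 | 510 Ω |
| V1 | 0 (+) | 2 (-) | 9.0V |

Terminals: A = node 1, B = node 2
Step 1 — V_th is the open-circuit voltage V_A - V_B (nothing connected across the terminals).
Nodal analysis, taking node 2 as the 0 V reference.
Source V1 fixes V_0 = 9 V.
KCL at each unknown node (sum of currents leaving = 0; resistances in Ω):
  Node 1: (V_1 - 9)/10 + (V_1 - 0)/8200 + (V_1 - 0)/510 = 0
Collecting terms: 0.1021 × V_1 = 0.9  =>  V_1 = 8.816 V
V_th = V_1 - V_2 = 8.816 - 0 = 8.816 V
Step 2 — R_th: zero the source — replace V1 by a short circuit (node 2 merges into node 0) — and find the resistance seen between A (node 1) and B (node 0).
Reduce the network between node 1 (A) and node 0 (B) by series/parallel combination:
  Rp1 = R1 ‖ R2 ‖ R3 (parallel, all between nodes 0 and 1) = 1/(1/10 + 1/8200 + 1/510) = 9.796 Ω
R_th = 9.796 Ω

Final answer: V_th = 8.816 V, R_th = 9.796 Ω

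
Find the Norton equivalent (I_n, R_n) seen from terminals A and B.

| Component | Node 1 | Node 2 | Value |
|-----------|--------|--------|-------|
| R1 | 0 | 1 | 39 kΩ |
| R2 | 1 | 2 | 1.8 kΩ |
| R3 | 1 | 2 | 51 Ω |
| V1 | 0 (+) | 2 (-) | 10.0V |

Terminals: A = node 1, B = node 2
Find the Thévenin equivalent first; then I_n = V_th/R_th and R_n = R_th.
Step 1 — V_th is the open-circuit voltage V_A - V_B (nothing connected across the terminals).
Nodal analysis, taking node 2 as the 0 V reference.
Source V1 fixes V_0 = 10 V.
KCL at each unknown node (sum of currents leaving = 0; resistances in Ω):
  Node 1: (V_1 - 10)/39000 + (V_1 - 0)/1800 + (V_1 - 0)/51 = 0
Collecting terms: 0.02019 × V_1 = 0.0002564  =>  V_1 = 0.0127 V
V_th = V_1 - V_2 = 0.0127 - 0 = 0.0127 V
Step 2 — R_th: zero the source — replace V1 by a short circuit (node 2 merges into node 0) — and find the resistance seen between A (node 1) and B (node 0).
Reduce the network between node 1 (A) and node 0 (B) by series/parallel combination:
  Rp1 = R1 ‖ R2 ‖ R3 (parallel, all between nodes 0 and 1) = 1/(1/39000 + 1/1800 + 1/51) = 49.53 Ω
R_th = 49.53 Ω
I_n = V_th/R_th = 0.0127/49.53 = 0.0002564 A, and R_n = R_th = 49.53 Ω

Final answer: I_n = 0.0002564 A, R_n = 49.53 Ω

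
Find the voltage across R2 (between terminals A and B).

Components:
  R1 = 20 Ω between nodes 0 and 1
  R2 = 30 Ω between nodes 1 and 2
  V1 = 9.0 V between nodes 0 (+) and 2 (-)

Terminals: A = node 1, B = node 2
R1 and R2 are in series across V1 (node 0 → node 1 → node 2), and the output A–B is taken across R2, so this is a voltage divider.
Series current: I = V1/(R1 + R2) = 9/(20 + 30) = 9/50 = 0.18 A
V_R2 = I × R2 = V1 × R2/(R1 + R2) = 9 × 30/50 = 5.4 V

Final answer: 5.4 V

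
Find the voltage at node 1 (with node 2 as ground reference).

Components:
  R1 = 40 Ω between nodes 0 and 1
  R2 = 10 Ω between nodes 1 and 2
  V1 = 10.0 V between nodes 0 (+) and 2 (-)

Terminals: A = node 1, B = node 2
Nodal analysis, taking node 2 as the 0 V reference.
Source V1 fixes V_0 = 10 V.
KCL at each unknown node (sum of currents leaving = 0; resistances in Ω):
  Node 1: (V_1 - 10)/40 + (V_1 - 0)/10 = 0
Collecting terms: 0.125 × V_1 = 0.25  =>  V_1 = 2 V
The requested potential is V_1 = 2 V.

Final answer: V_1 = 2 V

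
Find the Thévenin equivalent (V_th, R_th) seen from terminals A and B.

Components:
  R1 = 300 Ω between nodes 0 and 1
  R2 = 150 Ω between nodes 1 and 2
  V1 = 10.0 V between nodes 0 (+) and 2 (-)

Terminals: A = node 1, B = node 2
Step 1 — V_th is the open-circuit voltage V_A - V_B (nothing connected across the terminals).
Nodal analysis, taking node 2 as the 0 V reference.
Source V1 fixes V_0 = 10 V.
KCL at each unknown node (sum of currents leaving = 0; resistances in Ω):
  Node 1: (V_1 - 10)/300 + (V_1 - 0)/150 = 0
Collecting terms: 0.01 × V_1 = 0.03333  =>  V_1 = 3.333 V
V_th = V_1 - V_2 = 3.333 - 0 = 3.333 V
Step 2 — R_th: zero the source — replace V1 by a short circuit (node 2 merges into node 0) — and find the resistance seen between A (node 1) and B (node 0).
Reduce the network between node 1 (A) and node 0 (B) by series/parallel combination:
  Rp1 = R1 ‖ R2 (parallel, both between nodes 0 and 1) = 1/(1/300 + 1/150) = 100 Ω
R_th = 100 Ω

Final answer: V_th = 3.333 V, R_th = 100 Ω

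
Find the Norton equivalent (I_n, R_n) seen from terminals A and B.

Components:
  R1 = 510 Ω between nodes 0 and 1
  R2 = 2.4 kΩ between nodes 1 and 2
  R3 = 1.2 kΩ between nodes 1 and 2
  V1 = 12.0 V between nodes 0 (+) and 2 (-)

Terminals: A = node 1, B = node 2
Find the Thévenin equivalent first; then I_n = V_th/R_th and R_n = R_th.
Step 1 — V_th is the open-circuit voltage V_A - V_B (nothing connected across the terminals).
Nodal analysis, taking node 2 as the 0 V reference.
Source V1 fixes V_0 = 12 V.
KCL at each unknown node (sum of currents leaving = 0; resistances in Ω):
  Node 1: (V_1 - 12)/510 + (V_1 - 0)/2400 + (V_1 - 0)/1200 = 0
Collecting terms: 0.003211 × V_1 = 0.02353  =>  V_1 = 7.328 V
V_th = V_1 - V_2 = 7.328 - 0 = 7.328 V
Step 2 — R_th: zero the source — replace V1 by a short circuit (node 2 merges into node 0) — and find the resistance seen between A (node 1) and B (node 0).
Reduce the network between node 1 (A) and node 0 (B) by series/parallel combination:
  Rp1 = R1 ‖ R2 ‖ R3 (parallel, all between nodes 0 and 1) = 1/(1/510 + 1/2400 + 1/1200) = 311.5 Ω
R_th = 311.5 Ω
I_n = V_th/R_th = 7.328/311.5 = 0.02353 A, and R_n = R_th = 311.5 Ω

Final answer: I_n = 0.02353 A, R_n = 311.5 Ω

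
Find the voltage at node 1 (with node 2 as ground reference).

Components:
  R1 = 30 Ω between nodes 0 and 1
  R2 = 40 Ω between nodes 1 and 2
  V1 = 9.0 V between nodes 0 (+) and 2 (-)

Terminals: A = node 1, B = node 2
Nodal analysis, taking node 2 as the 0 V reference.
Source V1 fixes V_0 = 9 V.
KCL at each unknown node (sum of currents leaving = 0; resistances in Ω):
  Node 1: (V_1 - 9)/30 + (V_1 - 0)/40 = 0
Collecting terms: 0.05833 × V_1 = 0.3  =>  V_1 = 5.143 V
The requested potential is V_1 = 5.143 V.

Final answer: V_1 = 5.143 V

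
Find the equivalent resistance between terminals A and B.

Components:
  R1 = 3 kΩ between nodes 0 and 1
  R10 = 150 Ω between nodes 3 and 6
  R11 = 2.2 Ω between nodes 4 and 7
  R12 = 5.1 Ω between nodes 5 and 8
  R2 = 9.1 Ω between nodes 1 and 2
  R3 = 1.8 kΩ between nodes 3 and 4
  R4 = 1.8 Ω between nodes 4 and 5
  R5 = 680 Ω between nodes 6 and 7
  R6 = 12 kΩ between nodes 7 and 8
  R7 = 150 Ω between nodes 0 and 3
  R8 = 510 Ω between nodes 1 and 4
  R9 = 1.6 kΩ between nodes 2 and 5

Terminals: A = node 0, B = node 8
The network is not a plain series/parallel combination. Inject a 1 A test current into terminal A (node 0) and return it from terminal B (node 8); then R_eq = V_A / (1 A).
Nodal analysis, taking node 8 as the 0 V reference.
Current source I_test pushes 1 A into node 0 and draws it out of node 8.
KCL at each unknown node (sum of currents leaving = 0; resistances in Ω):
  Node 0: (V_0 - V_1)/3000 + (V_0 - V_3)/150 - 1 = 0
  Node 1: (V_1 - V_0)/3000 + (V_1 - V_2)/9.1 + (V_1 - V_4)/510 = 0
  Node 2: (V_2 - V_1)/9.1 + (V_2 - V_5)/1600 = 0
  Node 3: (V_3 - V_0)/150 + (V_3 - V_4)/1800 + (V_3 - V_6)/150 = 0
  Node 4: (V_4 - V_1)/510 + (V_4 - V_3)/1800 + (V_4 - V_5)/1.8 + (V_4 - V_7)/2.2 = 0
  Node 5: (V_5 - V_2)/1600 + (V_5 - V_4)/1.8 + (V_5 - 0)/5.1 = 0
  Node 6: (V_6 - V_3)/150 + (V_6 - V_7)/680 = 0
  Node 7: (V_7 - V_4)/2.2 + (V_7 - V_6)/680 + (V_7 - 0)/12000 = 0
Collecting terms (coefficients in siemens):
  0.007·V_0 - 0.0003333·V_1 - 0.006667·V_3 = 1
  0.1122·V_1 - 0.0003333·V_0 - 0.1099·V_2 - 0.001961·V_4 = 0
  0.1105·V_2 - 0.1099·V_1 - 0.000625·V_5 = 0
  0.01389·V_3 - 0.006667·V_0 - 0.0005556·V_4 - 0.006667·V_6 = 0
  1.013·V_4 - 0.001961·V_1 - 0.0005556·V_3 - 0.5556·V_5 - 0.4545·V_7 = 0
  0.7523·V_5 - 0.000625·V_2 - 0.5556·V_4 = 0
  0.008137·V_6 - 0.006667·V_3 - 0.001471·V_7 = 0
  0.4561·V_7 - 0.4545·V_4 - 0.001471·V_6 = 0
Solving these 8 simultaneous equations (Gaussian elimination) gives:
  V_0 = 599.9 V, V_1 = 74.26 V, V_2 = 73.87 V, V_3 = 476.2 V
  V_4 = 6.818 V, V_5 = 5.097 V, V_6 = 391.6 V, V_7 = 8.057 V
R_eq = V_0 / 1 A = 599.9 Ω

Final answer: 599.9 Ω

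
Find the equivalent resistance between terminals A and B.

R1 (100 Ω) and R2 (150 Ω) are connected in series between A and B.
Reduce the network between node 0 (A) and node 2 (B) by series/parallel combination:
  Rs1 = R1 + R2 (series, joined only at node 1) = 100 + 150 = 250 Ω
R_eq = 250 Ω

Final answer: 250 Ω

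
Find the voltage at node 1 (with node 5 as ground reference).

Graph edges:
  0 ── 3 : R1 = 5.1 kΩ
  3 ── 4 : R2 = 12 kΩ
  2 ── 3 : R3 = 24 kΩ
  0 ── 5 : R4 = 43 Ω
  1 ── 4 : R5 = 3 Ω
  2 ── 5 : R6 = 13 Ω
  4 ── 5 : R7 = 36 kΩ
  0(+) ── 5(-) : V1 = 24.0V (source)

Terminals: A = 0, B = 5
Nodal analysis, taking node 5 as the 0 V reference.
Source V1 fixes V_0 = 24 V.
KCL at each unknown node (sum of currents leaving = 0; resistances in Ω):
  Node 1: (V_1 - V_4)/3 = 0
  Node 2: (V_2 - V_3)/24000 + (V_2 - 0)/13 = 0
  Node 3: (V_3 - 24)/5100 + (V_3 - V_4)/12000 + (V_3 - V_2)/24000 = 0
  Node 4: (V_4 - V_3)/12000 + (V_4 - V_1)/3 + (V_4 - 0)/36000 = 0
Collecting terms (coefficients in siemens):
  0.3333·V_1 - 0.3333·V_4 = 0
  0.07696·V_2 - 0.00004167·V_3 = 0
  0.0003211·V_3 - 0.00004167·V_2 - 0.00008333·V_4 = 0.004706
  0.3334·V_4 - 0.3333·V_1 - 0.00008333·V_3 = 0
Solving these 4 simultaneous equations (Gaussian elimination) gives:
  V_1 = 13.65 V, V_2 = 0.009853 V, V_3 = 18.2 V, V_4 = 13.65 V
The requested potential is V_1 = 13.65 V.

Final answer: V_1 = 13.65 V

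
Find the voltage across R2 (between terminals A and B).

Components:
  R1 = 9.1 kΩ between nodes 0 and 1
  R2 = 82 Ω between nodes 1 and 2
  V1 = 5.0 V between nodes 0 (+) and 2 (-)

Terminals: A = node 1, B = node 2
R1 and R2 are in series across V1 (node 0 → node 1 → node 2), and the output A–B is taken across R2, so this is a voltage divider.
Series current: I = V1/(R1 + R2) = 5/(9100 + 82) = 5/9182 = 0.0005445 A
V_R2 = I × R2 = V1 × R2/(R1 + R2) = 5 × 82/9182 = 0.04465 V

Final answer: 0.04465 V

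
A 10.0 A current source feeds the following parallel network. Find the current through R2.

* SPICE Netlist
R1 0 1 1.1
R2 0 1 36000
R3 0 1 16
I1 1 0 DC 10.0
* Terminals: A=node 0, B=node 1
All resistors sit directly between nodes 0 and 1, so they are in parallel and share one voltage V; the full source current 10 A splits among them.
1/R_par = 1/1.1 + 1/36000 + 1/16 = 0.9716 S  =>  R_par = 1.029 Ω
V = I × R_par = 10 × 1.029 = 10.29 V
I_R2 = V/R2 = 10.29/36000 = 0.0002859 A

Final answer: 0.0002859 A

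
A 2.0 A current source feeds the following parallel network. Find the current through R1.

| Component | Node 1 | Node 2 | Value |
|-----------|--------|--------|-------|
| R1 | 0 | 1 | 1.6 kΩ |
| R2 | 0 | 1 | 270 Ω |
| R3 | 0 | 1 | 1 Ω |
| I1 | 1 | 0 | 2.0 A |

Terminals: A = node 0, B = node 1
All resistors sit directly between nodes 0 and 1, so they are in parallel and share one voltage V; the full source current 2 A splits among them.
1/R_par = 1/1600 + 1/270 + 1/1 = 1.004 S  =>  R_par = 0.9957 Ω
V = I × R_par = 2 × 0.9957 = 1.991 V
I_R1 = V/R1 = 1.991/1600 = 0.001245 A

Final answer: 0.001245 A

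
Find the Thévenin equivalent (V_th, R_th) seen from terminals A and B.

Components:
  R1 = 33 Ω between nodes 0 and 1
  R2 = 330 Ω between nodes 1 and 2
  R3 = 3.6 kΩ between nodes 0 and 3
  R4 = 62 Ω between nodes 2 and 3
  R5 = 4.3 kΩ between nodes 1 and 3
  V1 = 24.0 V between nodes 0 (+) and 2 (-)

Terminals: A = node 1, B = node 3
Step 1 — V_th is the open-circuit voltage V_A - V_B (nothing connected across the terminals).
Nodal analysis, taking node 2 as the 0 V reference.
Source V1 fixes V_0 = 24 V.
KCL at each unknown node (sum of currents leaving = 0; resistances in Ω):
  Node 1: (V_1 - 24)/33 + (V_1 - 0)/330 + (V_1 - V_3)/4300 = 0
  Node 3: (V_3 - 24)/3600 + (V_3 - 0)/62 + (V_3 - V_1)/4300 = 0
Collecting terms (coefficients in siemens):
  0.03357·V_1 - 0.0002326·V_3 = 0.7273
  0.01664·V_3 - 0.0002326·V_1 = 0.006667
Determinant D = (0.03357)(0.01664) - (-0.0002326)(-0.0002326) = 0.0005585
V_1 = [(0.7273)(0.01664) - (-0.0002326)(0.006667)]/D = 21.67 V
V_3 = [(0.03357)(0.006667) - (0.7273)(-0.0002326)]/D = 0.7036 V
V_th = V_1 - V_3 = 21.67 - 0.7036 = 20.97 V
Step 2 — R_th: zero the source — replace V1 by a short circuit (node 2 merges into node 0) — and find the resistance seen between A (node 1) and B (node 3).
Reduce the network between node 1 (A) and node 3 (B) by series/parallel combination:
  Rp1 = R1 ‖ R2 (parallel, both between nodes 0 and 1) = 1/(1/33 + 1/330) = 30 Ω
  Rp2 = R3 ‖ R4 (parallel, both between nodes 0 and 3) = 1/(1/3600 + 1/62) = 60.95 Ω
  Rs1 = Rp1 + Rp2 (series, joined only at node 0) = 30 + 60.95 = 90.95 Ω
  Rp3 = R5 ‖ Rs1 (parallel, both between nodes 1 and 3) = 1/(1/4300 + 1/90.95) = 89.07 Ω
R_th = 89.07 Ω

Final answer: V_th = 20.97 V, R_th = 89.07 Ω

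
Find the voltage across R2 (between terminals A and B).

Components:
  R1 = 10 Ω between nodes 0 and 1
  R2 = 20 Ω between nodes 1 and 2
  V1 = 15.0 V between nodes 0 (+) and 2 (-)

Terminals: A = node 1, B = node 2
R1 and R2 are in series across V1 (node 0 → node 1 → node 2), and the output A–B is taken across R2, so this is a voltage divider.
Series current: I = V1/(R1 + R2) = 15/(10 + 20) = 15/30 = 0.5 A
V_R2 = I × R2 = V1 × R2/(R1 + R2) = 15 × 20/30 = 10 V

Final answer: 10 V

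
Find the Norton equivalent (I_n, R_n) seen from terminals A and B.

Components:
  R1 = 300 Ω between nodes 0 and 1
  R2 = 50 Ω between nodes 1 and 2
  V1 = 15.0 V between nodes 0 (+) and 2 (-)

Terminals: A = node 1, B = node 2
Find the Thévenin equivalent first; then I_n = V_th/R_th and R_n = R_th.
Step 1 — V_th is the open-circuit voltage V_A - V_B (nothing connected across the terminals).
Nodal analysis, taking node 2 as the 0 V reference.
Source V1 fixes V_0 = 15 V.
KCL at each unknown node (sum of currents leaving = 0; resistances in Ω):
  Node 1: (V_1 - 15)/300 + (V_1 - 0)/50 = 0
Collecting terms: 0.02333 × V_1 = 0.05  =>  V_1 = 2.143 V
V_th = V_1 - V_2 = 2.143 - 0 = 2.143 V
Step 2 — R_th: zero the source — replace V1 by a short circuit (node 2 merges into node 0) — and find the resistance seen between A (node 1) and B (node 0).
Reduce the network between node 1 (A) and node 0 (B) by series/parallel combination:
  Rp1 = R1 ‖ R2 (parallel, both between nodes 0 and 1) = 1/(1/300 + 1/50) = 42.86 Ω
R_th = 42.86 Ω
I_n = V_th/R_th = 2.143/42.86 = 0.05 A, and R_n = R_th = 42.86 Ω

Final answer: I_n = 0.05 A, R_n = 42.86 Ω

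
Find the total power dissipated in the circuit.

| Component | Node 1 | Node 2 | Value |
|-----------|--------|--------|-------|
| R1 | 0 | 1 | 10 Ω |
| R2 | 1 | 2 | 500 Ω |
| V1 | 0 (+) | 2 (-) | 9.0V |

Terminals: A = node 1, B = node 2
Nodal analysis, taking node 2 as the 0 V reference.
Source V1 fixes V_0 = 9 V.
KCL at each unknown node (sum of currents leaving = 0; resistances in Ω):
  Node 1: (V_1 - 9)/10 + (V_1 - 0)/500 = 0
Collecting terms: 0.102 × V_1 = 0.9  =>  V_1 = 8.824 V
Power in each resistor, P = (ΔV)²/R:
  P_R1 = (9 - 8.824)²/10 = 0.003114 W
  P_R2 = (8.824 - 0)²/500 = 0.1557 W
P_total = P_R1 + P_R2 = 0.1588 W

Final answer: 0.1588 W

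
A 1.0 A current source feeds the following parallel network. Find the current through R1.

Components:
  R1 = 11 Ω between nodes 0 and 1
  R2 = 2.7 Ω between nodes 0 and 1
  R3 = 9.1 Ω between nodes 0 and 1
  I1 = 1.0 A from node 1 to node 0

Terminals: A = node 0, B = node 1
All resistors sit directly between nodes 0 and 1, so they are in parallel and share one voltage V; the full source current 1 A splits among them.
1/R_par = 1/11 + 1/2.7 + 1/9.1 = 0.5712 S  =>  R_par = 1.751 Ω
V = I × R_par = 1 × 1.751 = 1.751 V
I_R1 = V/R1 = 1.751/11 = 0.1592 A

Final answer: 0.1592 A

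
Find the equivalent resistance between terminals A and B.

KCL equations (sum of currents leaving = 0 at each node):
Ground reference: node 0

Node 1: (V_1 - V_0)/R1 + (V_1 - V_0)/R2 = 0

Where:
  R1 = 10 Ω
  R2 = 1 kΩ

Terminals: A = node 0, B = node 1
Reduce the network between node 0 (A) and node 1 (B) by series/parallel combination:
  Rp1 = R1 ‖ R2 (parallel, both between nodes 0 and 1) = 1/(1/10 + 1/1000) = 9.901 Ω
R_eq = 9.901 Ω

Final answer: 9.901 Ω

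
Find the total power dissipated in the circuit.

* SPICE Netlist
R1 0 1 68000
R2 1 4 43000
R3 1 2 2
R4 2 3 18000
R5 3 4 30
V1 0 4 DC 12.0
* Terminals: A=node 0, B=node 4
Nodal analysis, taking node 4 as the 0 V reference.
Source V1 fixes V_0 = 12 V.
KCL at each unknown node (sum of currents leaving = 0; resistances in Ω):
  Node 1: (V_1 - 12)/68000 + (V_1 - 0)/43000 + (V_1 - V_2)/2 = 0
  Node 2: (V_2 - V_1)/2 + (V_2 - V_3)/18000 = 0
  Node 3: (V_3 - V_2)/18000 + (V_3 - 0)/30 = 0
Collecting terms (coefficients in siemens):
  0.5·V_1 - 0.5·V_2 = 0.0001765
  0.5001·V_2 - 0.5·V_1 - 0.00005556·V_3 = 0
  0.03339·V_3 - 0.00005556·V_2 = 0
Solving these 3 simultaneous equations (Gaussian elimination) gives:
  V_1 = 1.889 V, V_2 = 1.889 V, V_3 = 0.003143 V
Power in each resistor, P = (ΔV)²/R:
  P_R1 = (12 - 1.889)²/68000 = 0.001503 W
  P_R2 = (1.889 - 0)²/43000 = 0.00008299 W
  P_R3 = (1.889 - 1.889)²/2 = 0.00000002195 W
  P_R4 = (1.889 - 0.003143)²/18000 = 0.0001975 W
  P_R5 = (0.003143 - 0)²/30 = 0.0000003292 W
P_total = P_R1 + P_R2 + P_R3 + P_R4 + P_R5 = 0.001784 W

Final answer: 0.001784 W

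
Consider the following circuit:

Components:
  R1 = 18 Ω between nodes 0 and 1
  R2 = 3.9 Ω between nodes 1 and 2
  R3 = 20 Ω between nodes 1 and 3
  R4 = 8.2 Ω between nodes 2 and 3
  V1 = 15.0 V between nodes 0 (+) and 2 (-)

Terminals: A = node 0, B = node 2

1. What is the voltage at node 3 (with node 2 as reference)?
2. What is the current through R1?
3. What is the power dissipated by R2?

Nodal analysis, taking node 2 as the 0 V reference.
Source V1 fixes V_0 = 15 V.
KCL at each unknown node (sum of currents leaving = 0; resistances in Ω):
  Node 1: (V_1 - 15)/18 + (V_1 - 0)/3.9 + (V_1 - V_3)/20 = 0
  Node 3: (V_3 - V_1)/20 + (V_3 - 0)/8.2 = 0
Collecting terms (coefficients in siemens):
  0.362·V_1 - 0.05·V_3 = 0.8333
  0.172·V_3 - 0.05·V_1 = 0
Determinant D = (0.362)(0.172) - (-0.05)(-0.05) = 0.05974
V_1 = [(0.8333)(0.172) - (-0.05)(0)]/D = 2.399 V
V_3 = [(0.362)(0) - (0.8333)(-0.05)]/D = 0.6975 V
Part 1:
  Read off the nodal solution: V_3 = 0.6975 V
Part 2:
  I_R1 = (V_0 - V_1)/R1 = (15 - 2.399)/18 = 0.7001 A
  Magnitude: I_R1 = 0.7001 A
Part 3:
  I_R2 = (V_1 - V_2)/R2 = (2.399 - 0)/3.9 = 0.615 A
  P_R2 = I_R2² × R2 = (0.615)² × 3.9 = 1.475 W

Final answers:
1. V_3 = 0.6975 V
2. I_R1 = 0.7001 A
3. P_R2 = 1.475 W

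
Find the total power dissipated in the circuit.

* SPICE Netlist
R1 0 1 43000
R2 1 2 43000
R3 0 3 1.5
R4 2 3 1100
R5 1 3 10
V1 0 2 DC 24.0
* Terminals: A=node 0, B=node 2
Nodal analysis, taking node 2 as the 0 V reference.
Source V1 fixes V_0 = 24 V.
KCL at each unknown node (sum of currents leaving = 0; resistances in Ω):
  Node 1: (V_1 - 24)/43000 + (V_1 - 0)/43000 + (V_1 - V_3)/10 = 0
  Node 3: (V_3 - 24)/1.5 + (V_3 - 0)/1100 + (V_3 - V_1)/10 = 0
Collecting terms (coefficients in siemens):
  0.1·V_1 - 0.1·V_3 = 0.0005581
  0.7676·V_3 - 0.1·V_1 = 16
Determinant D = (0.1)(0.7676) - (-0.1)(-0.1) = 0.06679
V_1 = [(0.0005581)(0.7676) - (-0.1)(16)]/D = 23.96 V
V_3 = [(0.1)(16) - (0.0005581)(-0.1)]/D = 23.97 V
Power in each resistor, P = (ΔV)²/R:
  P_R1 = (24 - 23.96)²/43000 = 0.00000003552 W
  P_R2 = (23.96 - 0)²/43000 = 0.01335 W
  P_R3 = (24 - 23.97)²/1.5 = 0.0007489 W
  P_R4 = (0 - 23.97)²/1100 = 0.5222 W
  P_R5 = (23.96 - 23.97)²/10 = 0.000003095 W
P_total = P_R1 + P_R2 + P_R3 + P_R4 + P_R5 = 0.5363 W

Final answer: 0.5363 W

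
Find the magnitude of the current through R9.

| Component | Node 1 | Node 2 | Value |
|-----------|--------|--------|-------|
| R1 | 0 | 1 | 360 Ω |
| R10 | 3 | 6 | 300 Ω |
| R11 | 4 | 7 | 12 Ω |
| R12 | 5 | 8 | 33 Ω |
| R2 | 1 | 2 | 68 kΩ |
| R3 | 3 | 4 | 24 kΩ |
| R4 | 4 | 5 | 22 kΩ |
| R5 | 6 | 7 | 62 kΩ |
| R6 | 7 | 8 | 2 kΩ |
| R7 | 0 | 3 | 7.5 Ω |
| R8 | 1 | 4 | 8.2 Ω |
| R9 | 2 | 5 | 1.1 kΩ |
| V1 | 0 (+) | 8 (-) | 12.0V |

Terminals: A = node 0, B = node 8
Nodal analysis, taking node 8 as the 0 V reference.
Source V1 fixes V_0 = 12 V.
KCL at each unknown node (sum of currents leaving = 0; resistances in Ω):
  Node 1: (V_1 - 12)/360 + (V_1 - V_2)/68000 + (V_1 - V_4)/8.2 = 0
  Node 2: (V_2 - V_1)/68000 + (V_2 - V_5)/1100 = 0
  Node 3: (V_3 - V_4)/24000 + (V_3 - 12)/7.5 + (V_3 - V_6)/300 = 0
  Node 4: (V_4 - V_3)/24000 + (V_4 - V_5)/22000 + (V_4 - V_1)/8.2 + (V_4 - V_7)/12 = 0
  Node 5: (V_5 - V_4)/22000 + (V_5 - V_2)/1100 + (V_5 - 0)/33 = 0
  Node 6: (V_6 - V_7)/62000 + (V_6 - V_3)/300 = 0
  Node 7: (V_7 - V_6)/62000 + (V_7 - 0)/2000 + (V_7 - V_4)/12 = 0
Collecting terms (coefficients in siemens):
  0.1247·V_1 - 0.00001471·V_2 - 0.122·V_4 = 0.03333
  0.0009238·V_2 - 0.00001471·V_1 - 0.0009091·V_5 = 0
  0.1367·V_3 - 0.00004167·V_4 - 0.003333·V_6 = 1.6
  0.2054·V_4 - 0.122·V_1 - 0.00004167·V_3 - 0.00004545·V_5 - 0.08333·V_7 = 0
  0.03126·V_5 - 0.0009091·V_2 - 0.00004545·V_4 = 0
  0.003349·V_6 - 0.003333·V_3 - 0.00001613·V_7 = 0
  0.08385·V_7 - 0.08333·V_4 - 0.00001613·V_6 = 0
Solving these 7 simultaneous equations (Gaussian elimination) gives:
  V_1 = 10.04 V, V_2 = 0.1792 V, V_3 = 12 V, V_4 = 9.995 V
  V_5 = 0.01975 V, V_6 = 11.99 V, V_7 = 9.935 V
I_R9 = (V_2 - V_5)/R9 = (0.1792 - 0.01975)/1100 = 0.000145 A
|I_R9| = 0.000145 A

Final answer: |I_R9| = 0.000145 A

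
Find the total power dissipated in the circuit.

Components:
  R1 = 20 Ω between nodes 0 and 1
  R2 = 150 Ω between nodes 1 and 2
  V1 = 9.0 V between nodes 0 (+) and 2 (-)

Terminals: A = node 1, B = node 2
Nodal analysis, taking node 2 as the 0 V reference.
Source V1 fixes V_0 = 9 V.
KCL at each unknown node (sum of currents leaving = 0; resistances in Ω):
  Node 1: (V_1 - 9)/20 + (V_1 - 0)/150 = 0
Collecting terms: 0.05667 × V_1 = 0.45  =>  V_1 = 7.941 V
Power in each resistor, P = (ΔV)²/R:
  P_R1 = (9 - 7.941)²/20 = 0.05606 W
  P_R2 = (7.941 - 0)²/150 = 0.4204 W
P_total = P_R1 + P_R2 = 0.4765 W

Final answer: 0.4765 W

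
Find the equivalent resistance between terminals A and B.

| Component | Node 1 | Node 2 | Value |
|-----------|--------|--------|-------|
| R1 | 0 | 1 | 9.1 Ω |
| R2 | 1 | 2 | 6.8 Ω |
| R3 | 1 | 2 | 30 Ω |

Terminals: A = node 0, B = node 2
Reduce the network between node 0 (A) and node 2 (B) by series/parallel combination:
  Rp1 = R2 ‖ R3 (parallel, both between nodes 1 and 2) = 1/(1/6.8 + 1/30) = 5.543 Ω
  Rs1 = R1 + Rp1 (series, joined only at node 1) = 9.1 + 5.543 = 14.64 Ω
R_eq = 14.64 Ω

Final answer: 14.64 Ω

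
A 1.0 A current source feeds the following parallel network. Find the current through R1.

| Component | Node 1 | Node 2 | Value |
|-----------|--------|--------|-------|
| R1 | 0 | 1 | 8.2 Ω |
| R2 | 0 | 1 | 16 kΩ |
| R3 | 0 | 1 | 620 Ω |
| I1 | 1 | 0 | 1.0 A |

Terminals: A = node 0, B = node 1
All resistors sit directly between nodes 0 and 1, so they are in parallel and share one voltage V; the full source current 1 A splits among them.
1/R_par = 1/8.2 + 1/16000 + 1/620 = 0.1236 S  =>  R_par = 8.089 Ω
V = I × R_par = 1 × 8.089 = 8.089 V
I_R1 = V/R1 = 8.089/8.2 = 0.9864 A

Final answer: 0.9864 A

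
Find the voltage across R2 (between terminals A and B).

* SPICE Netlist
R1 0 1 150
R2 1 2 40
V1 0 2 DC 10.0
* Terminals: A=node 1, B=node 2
R1 and R2 are in series across V1 (node 0 → node 1 → node 2), and the output A–B is taken across R2, so this is a voltage divider.
Series current: I = V1/(R1 + R2) = 10/(150 + 40) = 10/190 = 0.05263 A
V_R2 = I × R2 = V1 × R2/(R1 + R2) = 10 × 40/190 = 2.105 V

Final answer: 2.105 V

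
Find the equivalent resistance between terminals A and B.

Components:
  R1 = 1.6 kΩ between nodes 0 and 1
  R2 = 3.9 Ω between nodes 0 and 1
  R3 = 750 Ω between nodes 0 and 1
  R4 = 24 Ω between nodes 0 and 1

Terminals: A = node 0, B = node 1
Reduce the network between node 0 (A) and node 1 (B) by series/parallel combination:
  Rp1 = R1 ‖ R2 ‖ R3 ‖ R4 (parallel, all between nodes 0 and 1) = 1/(1/1600 + 1/3.9 + 1/750 + 1/24) = 3.333 Ω
R_eq = 3.333 Ω

Final answer: 3.333 Ω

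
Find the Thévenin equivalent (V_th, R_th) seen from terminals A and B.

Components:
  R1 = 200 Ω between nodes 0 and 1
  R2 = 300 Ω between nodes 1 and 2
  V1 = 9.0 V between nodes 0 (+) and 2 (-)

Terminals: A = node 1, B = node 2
Step 1 — V_th is the open-circuit voltage V_A - V_B (nothing connected across the terminals).
Nodal analysis, taking node 2 as the 0 V reference.
Source V1 fixes V_0 = 9 V.
KCL at each unknown node (sum of currents leaving = 0; resistances in Ω):
  Node 1: (V_1 - 9)/200 + (V_1 - 0)/300 = 0
Collecting terms: 0.008333 × V_1 = 0.045  =>  V_1 = 5.4 V
V_th = V_1 - V_2 = 5.4 - 0 = 5.4 V
Step 2 — R_th: zero the source — replace V1 by a short circuit (node 2 merges into node 0) — and find the resistance seen between A (node 1) and B (node 0).
Reduce the network between node 1 (A) and node 0 (B) by series/parallel combination:
  Rp1 = R1 ‖ R2 (parallel, both between nodes 0 and 1) = 1/(1/200 + 1/300) = 120 Ω
R_th = 120 Ω

Final answer: V_th = 5.4 V, R_th = 120 Ω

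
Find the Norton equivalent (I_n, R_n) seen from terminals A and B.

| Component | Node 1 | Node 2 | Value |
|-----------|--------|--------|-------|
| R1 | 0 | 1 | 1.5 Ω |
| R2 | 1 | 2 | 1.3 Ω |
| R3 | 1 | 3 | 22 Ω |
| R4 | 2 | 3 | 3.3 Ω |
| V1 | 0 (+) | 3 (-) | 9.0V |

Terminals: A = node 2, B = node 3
Find the Thévenin equivalent first; then I_n = V_th/R_th and R_n = R_th.
Step 1 — V_th is the open-circuit voltage V_A - V_B (nothing connected across the terminals).
Nodal analysis, taking node 3 as the 0 V reference.
Source V1 fixes V_0 = 9 V.
KCL at each unknown node (sum of currents leaving = 0; resistances in Ω):
  Node 1: (V_1 - 9)/1.5 + (V_1 - V_2)/1.3 + (V_1 - 0)/22 = 0
  Node 2: (V_2 - V_1)/1.3 + (V_2 - 0)/3.3 = 0
Collecting terms (coefficients in siemens):
  1.481·V_1 - 0.7692·V_2 = 6
  1.072·V_2 - 0.7692·V_1 = 0
Determinant D = (1.481)(1.072) - (-0.7692)(-0.7692) = 0.9967
V_1 = [(6)(1.072) - (-0.7692)(0)]/D = 6.455 V
V_2 = [(1.481)(0) - (6)(-0.7692)]/D = 4.631 V
V_th = V_2 - V_3 = 4.631 - 0 = 4.631 V
Step 2 — R_th: zero the source — replace V1 by a short circuit (node 3 merges into node 0) — and find the resistance seen between A (node 2) and B (node 0).
Reduce the network between node 2 (A) and node 0 (B) by series/parallel combination:
  Rp1 = R1 ‖ R3 (parallel, both between nodes 0 and 1) = 1/(1/1.5 + 1/22) = 1.404 Ω
  Rs1 = R2 + Rp1 (series, joined only at node 1) = 1.3 + 1.404 = 2.704 Ω
  Rp2 = R4 ‖ Rs1 (parallel, both between nodes 0 and 2) = 1/(1/3.3 + 1/2.704) = 1.486 Ω
R_th = 1.486 Ω
I_n = V_th/R_th = 4.631/1.486 = 3.116 A, and R_n = R_th = 1.486 Ω

Final answer: I_n = 3.116 A, R_n = 1.486 Ω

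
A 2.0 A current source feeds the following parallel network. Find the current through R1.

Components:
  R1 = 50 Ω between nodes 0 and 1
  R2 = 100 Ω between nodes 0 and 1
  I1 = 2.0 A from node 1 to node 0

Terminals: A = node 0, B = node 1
All resistors sit directly between nodes 0 and 1, so they are in parallel and share one voltage V; the full source current 2 A splits among them.
1/R_par = 1/50 + 1/100 = 0.03 S  =>  R_par = 33.33 Ω
V = I × R_par = 2 × 33.33 = 66.67 V
I_R1 = V/R1 = 66.67/50 = 1.333 A

Final answer: 1.333 A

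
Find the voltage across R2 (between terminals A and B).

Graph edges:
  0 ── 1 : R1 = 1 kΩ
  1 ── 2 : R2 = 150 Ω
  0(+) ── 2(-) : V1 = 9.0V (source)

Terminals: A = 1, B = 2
R1 and R2 are in series across V1 (node 0 → node 1 → node 2), and the output A–B is taken across R2, so this is a voltage divider.
Series current: I = V1/(R1 + R2) = 9/(1000 + 150) = 9/1150 = 0.007826 A
V_R2 = I × R2 = V1 × R2/(R1 + R2) = 9 × 150/1150 = 1.174 V

Final answer: 1.174 V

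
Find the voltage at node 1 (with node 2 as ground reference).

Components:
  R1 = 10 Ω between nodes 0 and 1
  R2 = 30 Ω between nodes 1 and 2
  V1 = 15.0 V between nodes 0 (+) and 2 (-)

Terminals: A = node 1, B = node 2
Nodal analysis, taking node 2 as the 0 V reference.
Source V1 fixes V_0 = 15 V.
KCL at each unknown node (sum of currents leaving = 0; resistances in Ω):
  Node 1: (V_1 - 15)/10 + (V_1 - 0)/30 = 0
Collecting terms: 0.1333 × V_1 = 1.5  =>  V_1 = 11.25 V
The requested potential is V_1 = 11.25 V.

Final answer: V_1 = 11.25 V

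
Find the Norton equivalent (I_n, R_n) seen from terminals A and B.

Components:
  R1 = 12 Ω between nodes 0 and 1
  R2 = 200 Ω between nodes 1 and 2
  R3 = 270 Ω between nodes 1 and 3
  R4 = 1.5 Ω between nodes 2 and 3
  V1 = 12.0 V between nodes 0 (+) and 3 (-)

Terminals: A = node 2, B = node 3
Find the Thévenin equivalent first; then I_n = V_th/R_th and R_n = R_th.
Step 1 — V_th is the open-circuit voltage V_A - V_B (nothing connected across the terminals).
Nodal analysis, taking node 3 as the 0 V reference.
Source V1 fixes V_0 = 12 V.
KCL at each unknown node (sum of currents leaving = 0; resistances in Ω):
  Node 1: (V_1 - 12)/12 + (V_1 - V_2)/200 + (V_1 - 0)/270 = 0
  Node 2: (V_2 - V_1)/200 + (V_2 - 0)/1.5 = 0
Collecting terms (coefficients in siemens):
  0.09204·V_1 - 0.005·V_2 = 1
  0.6717·V_2 - 0.005·V_1 = 0
Determinant D = (0.09204)(0.6717) - (-0.005)(-0.005) = 0.06179
V_1 = [(1)(0.6717) - (-0.005)(0)]/D = 10.87 V
V_2 = [(0.09204)(0) - (1)(-0.005)]/D = 0.08092 V
V_th = V_2 - V_3 = 0.08092 - 0 = 0.08092 V
Step 2 — R_th: zero the source — replace V1 by a short circuit (node 3 merges into node 0) — and find the resistance seen between A (node 2) and B (node 0).
Reduce the network between node 2 (A) and node 0 (B) by series/parallel combination:
  Rp1 = R1 ‖ R3 (parallel, both between nodes 0 and 1) = 1/(1/12 + 1/270) = 11.49 Ω
  Rs1 = R2 + Rp1 (series, joined only at node 1) = 200 + 11.49 = 211.5 Ω
  Rp2 = R4 ‖ Rs1 (parallel, both between nodes 0 and 2) = 1/(1/1.5 + 1/211.5) = 1.489 Ω
R_th = 1.489 Ω
I_n = V_th/R_th = 0.08092/1.489 = 0.05433 A, and R_n = R_th = 1.489 Ω

Final answer: I_n = 0.05433 A, R_n = 1.489 Ω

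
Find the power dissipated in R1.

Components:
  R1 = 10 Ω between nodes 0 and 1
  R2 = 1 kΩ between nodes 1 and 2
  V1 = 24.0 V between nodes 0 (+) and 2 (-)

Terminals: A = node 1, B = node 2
Nodal analysis, taking node 2 as the 0 V reference.
Source V1 fixes V_0 = 24 V.
KCL at each unknown node (sum of currents leaving = 0; resistances in Ω):
  Node 1: (V_1 - 24)/10 + (V_1 - 0)/1000 = 0
Collecting terms: 0.101 × V_1 = 2.4  =>  V_1 = 23.76 V
I_R1 = (V_0 - V_1)/R1 = (24 - 23.76)/10 = 0.02376 A
P_R1 = I_R1² × R1 = (0.02376)² × 10 = 0.005647 W

Final answer: 0.005647 W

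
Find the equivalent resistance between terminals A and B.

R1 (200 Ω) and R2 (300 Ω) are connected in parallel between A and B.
Reduce the network between node 0 (A) and node 1 (B) by series/parallel combination:
  Rp1 = R1 ‖ R2 (parallel, both between nodes 0 and 1) = 1/(1/200 + 1/300) = 120 Ω
R_eq = 120 Ω

Final answer: 120 Ω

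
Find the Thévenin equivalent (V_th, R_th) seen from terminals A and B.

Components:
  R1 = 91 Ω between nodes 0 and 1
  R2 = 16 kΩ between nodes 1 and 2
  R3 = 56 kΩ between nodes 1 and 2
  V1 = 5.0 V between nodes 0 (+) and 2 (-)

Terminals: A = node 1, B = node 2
Step 1 — V_th is the open-circuit voltage V_A - V_B (nothing connected across the terminals).
Nodal analysis, taking node 2 as the 0 V reference.
Source V1 fixes V_0 = 5 V.
KCL at each unknown node (sum of currents leaving = 0; resistances in Ω):
  Node 1: (V_1 - 5)/91 + (V_1 - 0)/16000 + (V_1 - 0)/56000 = 0
Collecting terms: 0.01107 × V_1 = 0.05495  =>  V_1 = 4.964 V
V_th = V_1 - V_2 = 4.964 - 0 = 4.964 V
Step 2 — R_th: zero the source — replace V1 by a short circuit (node 2 merges into node 0) — and find the resistance seen between A (node 1) and B (node 0).
Reduce the network between node 1 (A) and node 0 (B) by series/parallel combination:
  Rp1 = R1 ‖ R2 ‖ R3 (parallel, all between nodes 0 and 1) = 1/(1/91 + 1/16000 + 1/56000) = 90.34 Ω
R_th = 90.34 Ω

Final answer: V_th = 4.964 V, R_th = 90.34 Ω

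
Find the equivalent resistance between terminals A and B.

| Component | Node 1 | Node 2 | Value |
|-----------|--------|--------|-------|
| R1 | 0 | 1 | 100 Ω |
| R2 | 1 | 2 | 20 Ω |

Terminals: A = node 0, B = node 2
Reduce the network between node 0 (A) and node 2 (B) by series/parallel combination:
  Rs1 = R1 + R2 (series, joined only at node 1) = 100 + 20 = 120 Ω
R_eq = 120 Ω

Final answer: 120 Ω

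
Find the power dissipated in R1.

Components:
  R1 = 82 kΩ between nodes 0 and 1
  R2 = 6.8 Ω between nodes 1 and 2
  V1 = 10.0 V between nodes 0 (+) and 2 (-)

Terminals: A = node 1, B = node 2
Nodal analysis, taking node 2 as the 0 V reference.
Source V1 fixes V_0 = 10 V.
KCL at each unknown node (sum of currents leaving = 0; resistances in Ω):
  Node 1: (V_1 - 10)/82000 + (V_1 - 0)/6.8 = 0
Collecting terms: 0.1471 × V_1 = 0.000122  =>  V_1 = 0.0008292 V
I_R1 = (V_0 - V_1)/R1 = (10 - 0.0008292)/82000 = 0.0001219 A
P_R1 = I_R1² × R1 = (0.0001219)² × 82000 = 0.001219 W

Final answer: 0.001219 W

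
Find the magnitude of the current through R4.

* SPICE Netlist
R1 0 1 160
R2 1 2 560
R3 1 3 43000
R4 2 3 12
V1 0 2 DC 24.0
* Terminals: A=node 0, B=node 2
Nodal analysis, taking node 2 as the 0 V reference.
Source V1 fixes V_0 = 24 V.
KCL at each unknown node (sum of currents leaving = 0; resistances in Ω):
  Node 1: (V_1 - 24)/160 + (V_1 - 0)/560 + (V_1 - V_3)/43000 = 0
  Node 3: (V_3 - V_1)/43000 + (V_3 - 0)/12 = 0
Collecting terms (coefficients in siemens):
  0.008059·V_1 - 0.00002326·V_3 = 0.15
  0.08336·V_3 - 0.00002326·V_1 = 0
Determinant D = (0.008059)(0.08336) - (-0.00002326)(-0.00002326) = 0.0006718
V_1 = [(0.15)(0.08336) - (-0.00002326)(0)]/D = 18.61 V
V_3 = [(0.008059)(0) - (0.15)(-0.00002326)]/D = 0.005193 V
I_R4 = (V_2 - V_3)/R4 = (0 - 0.005193)/12 = -0.0004327 A
|I_R4| = 0.0004327 A

Final answer: |I_R4| = 0.0004327 A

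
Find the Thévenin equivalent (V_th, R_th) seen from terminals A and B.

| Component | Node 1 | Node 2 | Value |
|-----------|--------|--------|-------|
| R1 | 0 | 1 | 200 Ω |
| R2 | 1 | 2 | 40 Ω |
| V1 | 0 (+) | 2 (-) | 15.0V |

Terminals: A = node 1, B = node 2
Step 1 — V_th is the open-circuit voltage V_A - V_B (nothing connected across the terminals).
Nodal analysis, taking node 2 as the 0 V reference.
Source V1 fixes V_0 = 15 V.
KCL at each unknown node (sum of currents leaving = 0; resistances in Ω):
  Node 1: (V_1 - 15)/200 + (V_1 - 0)/40 = 0
Collecting terms: 0.03 × V_1 = 0.075  =>  V_1 = 2.5 V
V_th = V_1 - V_2 = 2.5 - 0 = 2.5 V
Step 2 — R_th: zero the source — replace V1 by a short circuit (node 2 merges into node 0) — and find the resistance seen between A (node 1) and B (node 0).
Reduce the network between node 1 (A) and node 0 (B) by series/parallel combination:
  Rp1 = R1 ‖ R2 (parallel, both between nodes 0 and 1) = 1/(1/200 + 1/40) = 33.33 Ω
R_th = 33.33 Ω

Final answer: V_th = 2.5 V, R_th = 33.33 Ω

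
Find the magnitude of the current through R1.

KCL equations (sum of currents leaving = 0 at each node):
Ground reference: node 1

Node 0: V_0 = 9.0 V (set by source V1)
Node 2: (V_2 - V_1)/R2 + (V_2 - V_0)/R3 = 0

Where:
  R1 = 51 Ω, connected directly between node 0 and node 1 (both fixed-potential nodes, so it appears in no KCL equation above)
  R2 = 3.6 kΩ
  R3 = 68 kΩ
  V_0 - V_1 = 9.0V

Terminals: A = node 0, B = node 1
Nodal analysis, taking node 1 as the 0 V reference.
Source V1 fixes V_0 = 9 V.
KCL at each unknown node (sum of currents leaving = 0; resistances in Ω):
  Node 2: (V_2 - 0)/3600 + (V_2 - 9)/68000 = 0
Collecting terms: 0.0002925 × V_2 = 0.0001324  =>  V_2 = 0.4525 V
I_R1 = (V_0 - V_1)/R1 = (9 - 0)/51 = 0.1765 A
|I_R1| = 0.1765 A

Final answer: |I_R1| = 0.1765 A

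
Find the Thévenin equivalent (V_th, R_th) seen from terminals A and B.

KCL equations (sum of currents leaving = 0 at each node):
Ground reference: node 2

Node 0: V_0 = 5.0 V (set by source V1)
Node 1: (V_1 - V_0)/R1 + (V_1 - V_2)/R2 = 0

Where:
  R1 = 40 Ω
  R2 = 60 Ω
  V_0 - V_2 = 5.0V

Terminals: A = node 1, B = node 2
Step 1 — V_th is the open-circuit voltage V_A - V_B (nothing connected across the terminals).
Nodal analysis, taking node 2 as the 0 V reference.
Source V1 fixes V_0 = 5 V.
KCL at each unknown node (sum of currents leaving = 0; resistances in Ω):
  Node 1: (V_1 - 5)/40 + (V_1 - 0)/60 = 0
Collecting terms: 0.04167 × V_1 = 0.125  =>  V_1 = 3 V
V_th = V_1 - V_2 = 3 - 0 = 3 V
Step 2 — R_th: zero the source — replace V1 by a short circuit (node 2 merges into node 0) — and find the resistance seen between A (node 1) and B (node 0).
Reduce the network between node 1 (A) and node 0 (B) by series/parallel combination:
  Rp1 = R1 ‖ R2 (parallel, both between nodes 0 and 1) = 1/(1/40 + 1/60) = 24 Ω
R_th = 24 Ω

Final answer: V_th = 3 V, R_th = 24 Ω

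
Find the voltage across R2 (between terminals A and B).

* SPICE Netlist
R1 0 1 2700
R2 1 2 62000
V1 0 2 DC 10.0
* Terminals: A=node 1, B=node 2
R1 and R2 are in series across V1 (node 0 → node 1 → node 2), and the output A–B is taken across R2, so this is a voltage divider.
Series current: I = V1/(R1 + R2) = 10/(2700 + 62000) = 10/64700 = 0.0001546 A
V_R2 = I × R2 = V1 × R2/(R1 + R2) = 10 × 62000/64700 = 9.583 V

Final answer: 9.583 V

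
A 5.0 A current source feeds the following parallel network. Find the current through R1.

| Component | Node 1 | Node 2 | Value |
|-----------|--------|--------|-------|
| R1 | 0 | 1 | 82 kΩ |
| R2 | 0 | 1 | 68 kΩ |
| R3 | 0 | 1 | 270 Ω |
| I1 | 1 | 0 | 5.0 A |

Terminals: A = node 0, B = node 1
All resistors sit directly between nodes 0 and 1, so they are in parallel and share one voltage V; the full source current 5 A splits among them.
1/R_par = 1/82000 + 1/68000 + 1/270 = 0.003731 S  =>  R_par = 268.1 Ω
V = I × R_par = 5 × 268.1 = 1340 V
I_R1 = V/R1 = 1340/82000 = 0.01634 A

Final answer: 0.01634 A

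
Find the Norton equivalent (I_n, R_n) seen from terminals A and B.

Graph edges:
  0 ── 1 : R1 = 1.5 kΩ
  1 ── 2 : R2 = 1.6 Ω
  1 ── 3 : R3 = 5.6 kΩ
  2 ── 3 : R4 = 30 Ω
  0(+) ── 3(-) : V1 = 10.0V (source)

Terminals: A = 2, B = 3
Find the Thévenin equivalent first; then I_n = V_th/R_th and R_n = R_th.
Step 1 — V_th is the open-circuit voltage V_A - V_B (nothing connected across the terminals).
Nodal analysis, taking node 3 as the 0 V reference.
Source V1 fixes V_0 = 10 V.
KCL at each unknown node (sum of currents leaving = 0; resistances in Ω):
  Node 1: (V_1 - 10)/1500 + (V_1 - V_2)/1.6 + (V_1 - 0)/5600 = 0
  Node 2: (V_2 - V_1)/1.6 + (V_2 - 0)/30 = 0
Collecting terms (coefficients in siemens):
  0.6258·V_1 - 0.625·V_2 = 0.006667
  0.6583·V_2 - 0.625·V_1 = 0
Determinant D = (0.6258)(0.6583) - (-0.625)(-0.625) = 0.02139
V_1 = [(0.006667)(0.6583) - (-0.625)(0)]/D = 0.2052 V
V_2 = [(0.6258)(0) - (0.006667)(-0.625)]/D = 0.1948 V
V_th = V_2 - V_3 = 0.1948 - 0 = 0.1948 V
Step 2 — R_th: zero the source — replace V1 by a short circuit (node 3 merges into node 0) — and find the resistance seen between A (node 2) and B (node 0).
Reduce the network between node 2 (A) and node 0 (B) by series/parallel combination:
  Rp1 = R1 ‖ R3 (parallel, both between nodes 0 and 1) = 1/(1/1500 + 1/5600) = 1183 Ω
  Rs1 = R2 + Rp1 (series, joined only at node 1) = 1.6 + 1183 = 1185 Ω
  Rp2 = R4 ‖ Rs1 (parallel, both between nodes 0 and 2) = 1/(1/30 + 1/1185) = 29.26 Ω
R_th = 29.26 Ω
I_n = V_th/R_th = 0.1948/29.26 = 0.006658 A, and R_n = R_th = 29.26 Ω

Final answer: I_n = 0.006658 A, R_n = 29.26 Ω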